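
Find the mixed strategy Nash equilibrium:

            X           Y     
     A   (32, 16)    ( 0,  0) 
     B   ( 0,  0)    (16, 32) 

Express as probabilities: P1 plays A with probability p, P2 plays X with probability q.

p = 0.6667, q = 0.3333

Work:
Find probabilities that make opponent indifferent:
P2 chooses q to make P1 indifferent between A and B
P1 chooses p to make P2 indifferent between X and Y
Mixed NE: P1 plays (A: 0.6667, B: 0.3333), P2 plays (X: 0.3333, Y: 0.6667)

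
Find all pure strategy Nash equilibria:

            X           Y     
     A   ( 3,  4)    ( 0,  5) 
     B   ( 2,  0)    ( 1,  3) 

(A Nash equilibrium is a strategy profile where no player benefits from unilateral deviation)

Nash equilibrium: (B, Y)

Work:
Best responses:
  P1 vs X: payoffs [3, 2] → best response A (payoff 3)
  P1 vs Y: payoffs [0, 1] → best response B (payoff 1)
  P2 vs A: payoffs [4, 5] → best response Y (payoff 5)
  P2 vs B: payoffs [0, 3] → best response Y (payoff 3)
Mutual best responses: (B,Y) → Nash equilibria.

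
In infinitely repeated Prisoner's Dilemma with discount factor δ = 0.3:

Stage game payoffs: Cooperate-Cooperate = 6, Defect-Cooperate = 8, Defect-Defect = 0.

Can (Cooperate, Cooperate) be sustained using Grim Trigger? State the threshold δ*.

δ* = 0.25; since δ = 0.3 ≥ 0.25, cooperation can be sustained

Work:
For Grim Trigger:
Cooperate forever: 6/(1-δ)
Defect then punished: 8 + 0·δ/(1-δ)
Need: 6/(1-δ) ≥ 8 + 0·δ/(1-δ)
Solving: δ ≥ (T-R)/(T-P) = (8-6)/(8-0) = 0.25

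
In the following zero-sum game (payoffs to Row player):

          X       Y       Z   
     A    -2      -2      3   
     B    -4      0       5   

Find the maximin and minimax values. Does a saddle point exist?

Maximin = -2, Minimax = -2, Saddle: True

Work:
Row minimums: [-2, -4] → maximin = -2
Column maximums: [-2, 0, 5] → minimax = -2
Saddle point exists! Game value = -2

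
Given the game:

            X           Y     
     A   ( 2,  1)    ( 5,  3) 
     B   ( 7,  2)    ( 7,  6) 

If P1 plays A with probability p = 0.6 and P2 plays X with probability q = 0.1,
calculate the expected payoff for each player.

E[P1] = 5.62, E[P2] = 3.92

Work:
E[P1] = p·q·π₁(A,X) + p·(1-q)·π₁(A,Y) + (1-p)·q·π₁(B,X) + (1-p)·(1-q)·π₁(B,Y)
= 0.6·0.1·2 + 0.6·0.9·5 + 0.4·0.1·7 + 0.4·0.9·7
= 5.62

E[P2] = 3.92 (similar calculation)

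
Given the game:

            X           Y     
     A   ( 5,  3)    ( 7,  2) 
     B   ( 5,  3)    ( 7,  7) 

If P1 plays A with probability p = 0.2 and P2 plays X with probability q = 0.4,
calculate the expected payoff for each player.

E[P1] = 6.2, E[P2] = 4.8

Work:
E[P1] = p·q·π₁(A,X) + p·(1-q)·π₁(A,Y) + (1-p)·q·π₁(B,X) + (1-p)·(1-q)·π₁(B,Y)
= 0.2·0.4·5 + 0.2·0.6·7 + 0.8·0.4·5 + 0.8·0.6·7
= 6.2

E[P2] = 4.8 (similar calculation)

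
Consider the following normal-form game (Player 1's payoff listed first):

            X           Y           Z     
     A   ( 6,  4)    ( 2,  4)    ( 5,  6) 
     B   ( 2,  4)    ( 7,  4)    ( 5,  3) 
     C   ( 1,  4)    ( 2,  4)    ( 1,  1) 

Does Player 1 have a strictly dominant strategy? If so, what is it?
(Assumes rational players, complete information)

No strictly dominant strategy exists for Player 1

Work:
A strategy strictly dominates another if it gives a strictly higher payoff against every opponent action. Compare each pair of P1's strategies column-by-column:
  A vs B: [6 vs 2, 2 vs 7, 5 vs 5] → A does not strictly dominate B (column Y: 2 ≤ 7)
  A vs C: [6 vs 1, 2 vs 2, 5 vs 1] → A does not strictly dominate C (column Y: 2 ≤ 2)
  B vs A: [2 vs 6, 7 vs 2, 5 vs 5] → B does not strictly dominate A (column X: 2 ≤ 6)
  B vs C: [2 vs 1, 7 vs 2, 5 vs 1] → B strictly dominates C
  C vs A: [1 vs 6, 2 vs 2, 1 vs 5] → C does not strictly dominate A (column X: 1 ≤ 6)
  C vs B: [1 vs 2, 2 vs 7, 1 vs 5] → C does not strictly dominate B (column X: 1 ≤ 2)
No single strategy strictly dominates all others → no strictly dominant strategy.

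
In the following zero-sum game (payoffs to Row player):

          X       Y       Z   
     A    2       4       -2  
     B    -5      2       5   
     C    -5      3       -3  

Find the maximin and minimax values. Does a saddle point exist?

Maximin = -2, Minimax = 2, Saddle: False

Work:
Row minimums: [-2, -5, -5] → maximin = -2
Column maximums: [2, 4, 5] → minimax = 2
No saddle point (maximin ≠ minimax). Mixed strategy needed.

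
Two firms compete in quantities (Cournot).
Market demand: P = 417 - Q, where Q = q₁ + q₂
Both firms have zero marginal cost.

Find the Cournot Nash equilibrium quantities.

q₁* = q₂* = 139.0; P* = 139.0

Work:
Profit: π_i = P·q_i = (a - q_i - q_j)·q_i
FOC: ∂π_i/∂q_i = a - 2q_i - q_j = 0
Reaction function: q_i = (417 - q_j)/2
Symmetry: q* = 417/3 = 139.0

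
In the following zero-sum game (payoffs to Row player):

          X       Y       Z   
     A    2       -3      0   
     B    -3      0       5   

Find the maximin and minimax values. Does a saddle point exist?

Maximin = -3, Minimax = 0, Saddle: False

Work:
Row minimums: [-3, -3] → maximin = -3
Column maximums: [2, 0, 5] → minimax = 0
No saddle point (maximin ≠ minimax). Mixed strategy needed.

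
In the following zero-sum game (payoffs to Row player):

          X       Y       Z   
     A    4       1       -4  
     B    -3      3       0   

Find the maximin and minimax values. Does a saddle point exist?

Maximin = -3, Minimax = 0, Saddle: False

Work:
Row minimums: [-4, -3] → maximin = -3
Column maximums: [4, 3, 0] → minimax = 0
No saddle point (maximin ≠ minimax). Mixed strategy needed.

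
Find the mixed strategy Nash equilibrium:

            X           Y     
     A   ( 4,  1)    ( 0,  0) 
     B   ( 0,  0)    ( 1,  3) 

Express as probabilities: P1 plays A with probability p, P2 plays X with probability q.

p = 0.75, q = 0.2

Work:
Find probabilities that make opponent indifferent:
P2 chooses q to make P1 indifferent between A and B
P1 chooses p to make P2 indifferent between X and Y
Mixed NE: P1 plays (A: 0.75, B: 0.25), P2 plays (X: 0.2, Y: 0.8)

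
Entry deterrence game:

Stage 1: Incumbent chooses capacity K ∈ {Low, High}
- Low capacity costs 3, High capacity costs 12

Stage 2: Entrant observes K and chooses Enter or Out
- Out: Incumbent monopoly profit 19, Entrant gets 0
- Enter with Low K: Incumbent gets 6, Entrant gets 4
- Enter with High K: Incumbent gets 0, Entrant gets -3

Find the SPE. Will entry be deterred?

SPE: (High, Enter|Low, Out|High); Entry deterred. Incumbent net profit = 7

Work:
After Low K: Entrant enters (4 > 0)
After High K: Entrant stays out (-3 < 0)
Incumbent: Low → 6−3=3, High → 19−12=7
Incumbent chooses High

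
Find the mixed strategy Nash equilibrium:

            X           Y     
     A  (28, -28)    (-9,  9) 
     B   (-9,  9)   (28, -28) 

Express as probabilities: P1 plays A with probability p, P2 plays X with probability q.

p = 0.5, q = 0.5

Work:
Find probabilities that make opponent indifferent:
P2 chooses q to make P1 indifferent between A and B
P1 chooses p to make P2 indifferent between X and Y
Mixed NE: P1 plays (A: 0.5, B: 0.5), P2 plays (X: 0.5, Y: 0.5)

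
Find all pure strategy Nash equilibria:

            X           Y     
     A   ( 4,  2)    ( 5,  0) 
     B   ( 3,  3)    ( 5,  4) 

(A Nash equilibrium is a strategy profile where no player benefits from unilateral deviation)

Nash equilibrium: (A, X), (B, Y)

Work:
Best responses:
  P1 vs X: payoffs [4, 3] → best response A (payoff 4)
  P1 vs Y: payoffs [5, 5] → best response A/B (payoff 5)
  P2 vs A: payoffs [2, 0] → best response X (payoff 2)
  P2 vs B: payoffs [3, 4] → best response Y (payoff 4)
Mutual best responses: (A,X), (B,Y) → Nash equilibria.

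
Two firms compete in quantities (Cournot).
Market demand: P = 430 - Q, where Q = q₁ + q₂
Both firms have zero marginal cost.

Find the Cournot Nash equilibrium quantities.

q₁* = q₂* = 143.33; P* = 143.33

Work:
Profit: π_i = P·q_i = (a - q_i - q_j)·q_i
FOC: ∂π_i/∂q_i = a - 2q_i - q_j = 0
Reaction function: q_i = (430 - q_j)/2
Symmetry: q* = 430/3 = 143.33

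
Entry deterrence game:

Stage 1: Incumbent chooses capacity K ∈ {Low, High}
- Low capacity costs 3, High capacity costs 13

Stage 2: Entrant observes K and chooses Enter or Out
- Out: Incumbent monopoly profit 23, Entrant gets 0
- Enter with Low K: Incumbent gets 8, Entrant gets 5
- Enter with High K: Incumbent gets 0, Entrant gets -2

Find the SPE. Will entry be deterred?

SPE: (High, Enter|Low, Out|High); Entry deterred. Incumbent net profit = 10

Work:
After Low K: Entrant enters (5 > 0)
After High K: Entrant stays out (-2 < 0)
Incumbent: Low → 8−3=5, High → 23−13=10
Incumbent chooses High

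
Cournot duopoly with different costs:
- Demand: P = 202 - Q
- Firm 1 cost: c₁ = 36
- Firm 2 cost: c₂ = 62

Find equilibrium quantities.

q₁* = 64.0, q₂* = 38.0

Work:
Reaction: q₁ = (202 - 36 - q₂)/2
Reaction: q₂ = (202 - 62 - q₁)/2
Solve simultaneously:
q₁* = (202 - 2×36 + 62)/3 = 64.0
q₂* = (202 - 2×62 + 36)/3 = 38.0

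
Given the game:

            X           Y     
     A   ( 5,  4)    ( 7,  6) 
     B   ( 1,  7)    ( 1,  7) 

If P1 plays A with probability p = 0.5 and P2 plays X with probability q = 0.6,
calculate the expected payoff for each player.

E[P1] = 3.4, E[P2] = 5.9

Work:
E[P1] = p·q·π₁(A,X) + p·(1-q)·π₁(A,Y) + (1-p)·q·π₁(B,X) + (1-p)·(1-q)·π₁(B,Y)
= 0.5·0.6·5 + 0.5·0.4·7 + 0.5·0.6·1 + 0.5·0.4·1
= 3.4

E[P2] = 5.9 (similar calculation)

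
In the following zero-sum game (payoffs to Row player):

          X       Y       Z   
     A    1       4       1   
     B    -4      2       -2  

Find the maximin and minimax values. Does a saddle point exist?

Maximin = 1, Minimax = 1, Saddle: True

Work:
Row minimums: [1, -4] → maximin = 1
Column maximums: [1, 4, 1] → minimax = 1
Saddle point exists! Game value = 1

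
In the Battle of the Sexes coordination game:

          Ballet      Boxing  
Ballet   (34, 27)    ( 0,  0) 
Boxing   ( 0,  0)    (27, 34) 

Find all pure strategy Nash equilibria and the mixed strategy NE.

Pure NE: (Ballet, Ballet) and (Boxing, Boxing); Mixed NE: p = 0.5574, q = 0.4426

Work:
Check pure NE:
(Ballet, Ballet): (34, 27) - no unilateral deviation beneficial
(Boxing, Boxing): (27, 34) - no unilateral deviation beneficial
Mixed NE: P1 plays Ballet with p = 0.5574, P2 plays Ballet with q = 0.4426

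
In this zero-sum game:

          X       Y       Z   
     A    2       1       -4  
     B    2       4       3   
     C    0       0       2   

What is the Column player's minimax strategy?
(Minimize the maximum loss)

Column should play X, value = 2

Work:
Column player minimizes Row's maximum payoff:
Column X: max payoff to Row = 2
Column Y: max payoff to Row = 4
Column Z: max payoff to Row = 3
Minimum is 2, achieved by column X.
Minimax strategy: X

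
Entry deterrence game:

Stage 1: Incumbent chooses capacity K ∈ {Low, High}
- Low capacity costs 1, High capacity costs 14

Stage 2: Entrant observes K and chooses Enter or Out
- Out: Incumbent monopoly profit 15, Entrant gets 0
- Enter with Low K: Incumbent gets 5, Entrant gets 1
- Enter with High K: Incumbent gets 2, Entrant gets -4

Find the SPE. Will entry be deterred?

SPE: (Low, Enter|Low, Out|High); Entry not deterred. Incumbent net profit = 4, Entrant gets 1

Work:
After Low K: Entrant enters (1 > 0)
After High K: Entrant stays out (-4 < 0)
Incumbent: Low → 5−1=4, High → 15−14=1
Incumbent chooses Low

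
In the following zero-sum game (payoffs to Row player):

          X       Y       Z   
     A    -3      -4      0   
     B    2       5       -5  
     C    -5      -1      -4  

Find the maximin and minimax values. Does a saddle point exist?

Maximin = -4, Minimax = 0, Saddle: False

Work:
Row minimums: [-4, -5, -5] → maximin = -4
Column maximums: [2, 5, 0] → minimax = 0
No saddle point (maximin ≠ minimax). Mixed strategy needed.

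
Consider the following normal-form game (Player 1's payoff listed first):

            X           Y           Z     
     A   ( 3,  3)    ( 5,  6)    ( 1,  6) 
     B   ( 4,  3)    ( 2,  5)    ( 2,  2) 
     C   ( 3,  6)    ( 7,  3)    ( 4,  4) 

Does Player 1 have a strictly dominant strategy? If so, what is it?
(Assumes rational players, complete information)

No strictly dominant strategy exists for Player 1

Work:
A strategy strictly dominates another if it gives a strictly higher payoff against every opponent action. Compare each pair of P1's strategies column-by-column:
  A vs B: [3 vs 4, 5 vs 2, 1 vs 2] → A does not strictly dominate B (column X: 3 ≤ 4)
  A vs C: [3 vs 3, 5 vs 7, 1 vs 4] → A does not strictly dominate C (column X: 3 ≤ 3)
  B vs A: [4 vs 3, 2 vs 5, 2 vs 1] → B does not strictly dominate A (column Y: 2 ≤ 5)
  B vs C: [4 vs 3, 2 vs 7, 2 vs 4] → B does not strictly dominate C (column Y: 2 ≤ 7)
  C vs A: [3 vs 3, 7 vs 5, 4 vs 1] → C does not strictly dominate A (column X: 3 ≤ 3)
  C vs B: [3 vs 4, 7 vs 2, 4 vs 2] → C does not strictly dominate B (column X: 3 ≤ 4)
No single strategy strictly dominates all others → no strictly dominant strategy.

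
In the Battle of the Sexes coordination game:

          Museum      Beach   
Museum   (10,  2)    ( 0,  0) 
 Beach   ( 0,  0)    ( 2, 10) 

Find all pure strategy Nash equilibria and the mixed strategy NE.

Pure NE: (Museum, Museum) and (Beach, Beach); Mixed NE: p = 0.8333, q = 0.1667

Work:
Check pure NE:
(Museum, Museum): (10, 2) - no unilateral deviation beneficial
(Beach, Beach): (2, 10) - no unilateral deviation beneficial
Mixed NE: P1 plays Museum with p = 0.8333, P2 plays Museum with q = 0.1667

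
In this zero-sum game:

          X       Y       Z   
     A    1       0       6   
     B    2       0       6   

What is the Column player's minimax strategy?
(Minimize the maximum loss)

Column should play Y, value = 0

Work:
Column player minimizes Row's maximum payoff:
Column X: max payoff to Row = 2
Column Y: max payoff to Row = 0
Column Z: max payoff to Row = 6
Minimum is 0, achieved by column Y.
Minimax strategy: Y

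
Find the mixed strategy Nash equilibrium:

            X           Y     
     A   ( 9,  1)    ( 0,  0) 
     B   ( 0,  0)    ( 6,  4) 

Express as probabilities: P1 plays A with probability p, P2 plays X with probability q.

p = 0.8, q = 0.4

Work:
Find probabilities that make opponent indifferent:
P2 chooses q to make P1 indifferent between A and B
P1 chooses p to make P2 indifferent between X and Y
Mixed NE: P1 plays (A: 0.8, B: 0.2), P2 plays (X: 0.4, Y: 0.6)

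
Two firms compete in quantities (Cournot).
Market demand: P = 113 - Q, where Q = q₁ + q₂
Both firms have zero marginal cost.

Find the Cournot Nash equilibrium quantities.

q₁* = q₂* = 37.67; P* = 37.67

Work:
Profit: π_i = P·q_i = (a - q_i - q_j)·q_i
FOC: ∂π_i/∂q_i = a - 2q_i - q_j = 0
Reaction function: q_i = (113 - q_j)/2
Symmetry: q* = 113/3 = 37.67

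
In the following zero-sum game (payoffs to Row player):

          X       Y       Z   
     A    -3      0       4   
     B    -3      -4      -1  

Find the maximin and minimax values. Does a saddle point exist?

Maximin = -3, Minimax = -3, Saddle: True

Work:
Row minimums: [-3, -4] → maximin = -3
Column maximums: [-3, 0, 4] → minimax = -3
Saddle point exists! Game value = -3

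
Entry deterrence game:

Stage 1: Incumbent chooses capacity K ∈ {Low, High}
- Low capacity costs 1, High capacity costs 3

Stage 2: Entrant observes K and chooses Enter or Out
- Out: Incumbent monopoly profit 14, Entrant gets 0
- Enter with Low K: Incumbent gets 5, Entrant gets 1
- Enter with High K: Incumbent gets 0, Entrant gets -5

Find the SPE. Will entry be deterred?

SPE: (High, Enter|Low, Out|High); Entry deterred. Incumbent net profit = 11

Work:
After Low K: Entrant enters (1 > 0)
After High K: Entrant stays out (-5 < 0)
Incumbent: Low → 5−1=4, High → 14−3=11
Incumbent chooses High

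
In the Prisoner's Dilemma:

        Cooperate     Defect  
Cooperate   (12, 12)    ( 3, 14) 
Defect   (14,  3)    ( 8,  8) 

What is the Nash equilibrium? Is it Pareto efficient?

(Defect, Defect) is NE; not Pareto efficient

Work:
Defect dominates Cooperate for both players:
If P2 cooperates: Defect (14) > Cooperate (12)
If P2 defects: Defect (8) > Cooperate (3)
NE: (Defect, Defect) with payoff (8, 8)
But (Cooperate, Cooperate) = (12, 12) Pareto dominates (8, 8)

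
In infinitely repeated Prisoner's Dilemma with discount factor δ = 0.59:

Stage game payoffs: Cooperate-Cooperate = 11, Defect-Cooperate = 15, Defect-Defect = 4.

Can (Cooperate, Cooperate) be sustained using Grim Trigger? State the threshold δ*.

δ* = 0.3636; since δ = 0.59 ≥ 0.3636, cooperation can be sustained

Work:
For Grim Trigger:
Cooperate forever: 11/(1-δ)
Defect then punished: 15 + 4·δ/(1-δ)
Need: 11/(1-δ) ≥ 15 + 4·δ/(1-δ)
Solving: δ ≥ (T-R)/(T-P) = (15-11)/(15-4) = 0.3636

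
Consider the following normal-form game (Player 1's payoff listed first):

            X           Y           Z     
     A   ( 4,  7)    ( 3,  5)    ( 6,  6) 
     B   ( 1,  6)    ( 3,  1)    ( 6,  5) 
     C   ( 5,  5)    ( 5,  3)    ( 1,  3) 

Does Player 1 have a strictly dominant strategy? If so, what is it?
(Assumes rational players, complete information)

No strictly dominant strategy exists for Player 1

Work:
A strategy strictly dominates another if it gives a strictly higher payoff against every opponent action. Compare each pair of P1's strategies column-by-column:
  A vs B: [4 vs 1, 3 vs 3, 6 vs 6] → A does not strictly dominate B (column Y: 3 ≤ 3)
  A vs C: [4 vs 5, 3 vs 5, 6 vs 1] → A does not strictly dominate C (column X: 4 ≤ 5)
  B vs A: [1 vs 4, 3 vs 3, 6 vs 6] → B does not strictly dominate A (column X: 1 ≤ 4)
  B vs C: [1 vs 5, 3 vs 5, 6 vs 1] → B does not strictly dominate C (column X: 1 ≤ 5)
  C vs A: [5 vs 4, 5 vs 3, 1 vs 6] → C does not strictly dominate A (column Z: 1 ≤ 6)
  C vs B: [5 vs 1, 5 vs 3, 1 vs 6] → C does not strictly dominate B (column Z: 1 ≤ 6)
No single strategy strictly dominates all others → no strictly dominant strategy.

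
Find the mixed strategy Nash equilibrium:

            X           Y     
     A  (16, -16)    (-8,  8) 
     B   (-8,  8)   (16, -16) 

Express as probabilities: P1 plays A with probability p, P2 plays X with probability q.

p = 0.5, q = 0.5

Work:
Find probabilities that make opponent indifferent:
P2 chooses q to make P1 indifferent between A and B
P1 chooses p to make P2 indifferent between X and Y
Mixed NE: P1 plays (A: 0.5, B: 0.5), P2 plays (X: 0.5, Y: 0.5)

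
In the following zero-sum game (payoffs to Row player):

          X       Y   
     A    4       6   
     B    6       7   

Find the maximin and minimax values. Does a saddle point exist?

Maximin = 6, Minimax = 6, Saddle: True

Work:
Row minimums: [4, 6] → maximin = 6
Column maximums: [6, 7] → minimax = 6
Saddle point exists! Game value = 6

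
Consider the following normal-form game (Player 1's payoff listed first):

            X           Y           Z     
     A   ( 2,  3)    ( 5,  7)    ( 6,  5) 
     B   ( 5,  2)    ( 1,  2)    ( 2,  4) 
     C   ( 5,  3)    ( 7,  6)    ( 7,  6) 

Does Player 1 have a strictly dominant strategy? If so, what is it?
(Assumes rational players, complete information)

No strictly dominant strategy exists for Player 1

Work:
A strategy strictly dominates another if it gives a strictly higher payoff against every opponent action. Compare each pair of P1's strategies column-by-column:
  A vs B: [2 vs 5, 5 vs 1, 6 vs 2] → A does not strictly dominate B (column X: 2 ≤ 5)
  A vs C: [2 vs 5, 5 vs 7, 6 vs 7] → A does not strictly dominate C (column X: 2 ≤ 5)
  B vs A: [5 vs 2, 1 vs 5, 2 vs 6] → B does not strictly dominate A (column Y: 1 ≤ 5)
  B vs C: [5 vs 5, 1 vs 7, 2 vs 7] → B does not strictly dominate C (column X: 5 ≤ 5)
  C vs A: [5 vs 2, 7 vs 5, 7 vs 6] → C strictly dominates A
  C vs B: [5 vs 5, 7 vs 1, 7 vs 2] → C does not strictly dominate B (column X: 5 ≤ 5)
No single strategy strictly dominates all others → no strictly dominant strategy.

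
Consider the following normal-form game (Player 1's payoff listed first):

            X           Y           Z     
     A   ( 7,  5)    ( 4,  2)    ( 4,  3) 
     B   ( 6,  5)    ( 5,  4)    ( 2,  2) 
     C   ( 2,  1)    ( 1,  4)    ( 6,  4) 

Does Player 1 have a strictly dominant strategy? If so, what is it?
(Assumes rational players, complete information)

No strictly dominant strategy exists for Player 1

Work:
A strategy strictly dominates another if it gives a strictly higher payoff against every opponent action. Compare each pair of P1's strategies column-by-column:
  A vs B: [7 vs 6, 4 vs 5, 4 vs 2] → A does not strictly dominate B (column Y: 4 ≤ 5)
  A vs C: [7 vs 2, 4 vs 1, 4 vs 6] → A does not strictly dominate C (column Z: 4 ≤ 6)
  B vs A: [6 vs 7, 5 vs 4, 2 vs 4] → B does not strictly dominate A (column X: 6 ≤ 7)
  B vs C: [6 vs 2, 5 vs 1, 2 vs 6] → B does not strictly dominate C (column Z: 2 ≤ 6)
  C vs A: [2 vs 7, 1 vs 4, 6 vs 4] → C does not strictly dominate A (column X: 2 ≤ 7)
  C vs B: [2 vs 6, 1 vs 5, 6 vs 2] → C does not strictly dominate B (column X: 2 ≤ 6)
No single strategy strictly dominates all others → no strictly dominant strategy.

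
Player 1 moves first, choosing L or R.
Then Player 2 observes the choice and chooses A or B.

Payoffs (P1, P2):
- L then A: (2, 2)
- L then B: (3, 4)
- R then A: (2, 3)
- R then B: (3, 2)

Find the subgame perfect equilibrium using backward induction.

P1 plays L, P2 plays B after L and A after R; Payoff (3, 4)

Work:
Backward induction:
After L: P2 chooses B → P1 gets 3
After R: P2 chooses A → P1 gets 2
P1 chooses L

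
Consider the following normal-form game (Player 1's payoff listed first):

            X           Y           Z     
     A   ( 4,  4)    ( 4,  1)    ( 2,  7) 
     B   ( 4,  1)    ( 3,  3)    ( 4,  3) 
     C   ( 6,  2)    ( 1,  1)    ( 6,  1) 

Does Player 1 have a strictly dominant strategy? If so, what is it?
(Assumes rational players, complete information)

No strictly dominant strategy exists for Player 1

Work:
A strategy strictly dominates another if it gives a strictly higher payoff against every opponent action. Compare each pair of P1's strategies column-by-column:
  A vs B: [4 vs 4, 4 vs 3, 2 vs 4] → A does not strictly dominate B (column X: 4 ≤ 4)
  A vs C: [4 vs 6, 4 vs 1, 2 vs 6] → A does not strictly dominate C (column X: 4 ≤ 6)
  B vs A: [4 vs 4, 3 vs 4, 4 vs 2] → B does not strictly dominate A (column X: 4 ≤ 4)
  B vs C: [4 vs 6, 3 vs 1, 4 vs 6] → B does not strictly dominate C (column X: 4 ≤ 6)
  C vs A: [6 vs 4, 1 vs 4, 6 vs 2] → C does not strictly dominate A (column Y: 1 ≤ 4)
  C vs B: [6 vs 4, 1 vs 3, 6 vs 4] → C does not strictly dominate B (column Y: 1 ≤ 3)
No single strategy strictly dominates all others → no strictly dominant strategy.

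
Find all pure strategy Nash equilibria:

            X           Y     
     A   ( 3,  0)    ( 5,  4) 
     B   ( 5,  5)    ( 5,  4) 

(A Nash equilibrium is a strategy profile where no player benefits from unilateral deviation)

Nash equilibrium: (A, Y), (B, X)

Work:
Best responses:
  P1 vs X: payoffs [3, 5] → best response B (payoff 5)
  P1 vs Y: payoffs [5, 5] → best response A/B (payoff 5)
  P2 vs A: payoffs [0, 4] → best response Y (payoff 4)
  P2 vs B: payoffs [5, 4] → best response X (payoff 5)
Mutual best responses: (A,Y), (B,X) → Nash equilibria.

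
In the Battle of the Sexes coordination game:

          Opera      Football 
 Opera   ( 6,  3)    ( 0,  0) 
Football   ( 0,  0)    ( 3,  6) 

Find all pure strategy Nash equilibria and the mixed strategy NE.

Pure NE: (Opera, Opera) and (Football, Football); Mixed NE: p = 0.6667, q = 0.3333

Work:
Check pure NE:
(Opera, Opera): (6, 3) - no unilateral deviation beneficial
(Football, Football): (3, 6) - no unilateral deviation beneficial
Mixed NE: P1 plays Opera with p = 0.6667, P2 plays Opera with q = 0.3333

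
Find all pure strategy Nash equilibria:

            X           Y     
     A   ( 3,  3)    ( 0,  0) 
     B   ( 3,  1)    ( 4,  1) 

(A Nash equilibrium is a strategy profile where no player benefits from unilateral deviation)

Nash equilibrium: (A, X), (B, X), (B, Y)

Work:
Best responses:
  P1 vs X: payoffs [3, 3] → best response A/B (payoff 3)
  P1 vs Y: payoffs [0, 4] → best response B (payoff 4)
  P2 vs A: payoffs [3, 0] → best response X (payoff 3)
  P2 vs B: payoffs [1, 1] → best response X/Y (payoff 1)
Mutual best responses: (A,X), (B,X), (B,Y) → Nash equilibria.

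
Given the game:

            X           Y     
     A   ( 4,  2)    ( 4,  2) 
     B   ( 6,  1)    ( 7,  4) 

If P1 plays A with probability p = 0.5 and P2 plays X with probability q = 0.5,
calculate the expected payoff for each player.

E[P1] = 5.25, E[P2] = 2.25

Work:
E[P1] = p·q·π₁(A,X) + p·(1-q)·π₁(A,Y) + (1-p)·q·π₁(B,X) + (1-p)·(1-q)·π₁(B,Y)
= 0.5·0.5·4 + 0.5·0.5·4 + 0.5·0.5·6 + 0.5·0.5·7
= 5.25

E[P2] = 2.25 (similar calculation)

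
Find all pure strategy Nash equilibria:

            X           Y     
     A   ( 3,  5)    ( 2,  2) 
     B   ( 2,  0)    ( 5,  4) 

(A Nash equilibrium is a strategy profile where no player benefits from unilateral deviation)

Nash equilibrium: (A, X), (B, Y)

Work:
Best responses:
  P1 vs X: payoffs [3, 2] → best response A (payoff 3)
  P1 vs Y: payoffs [2, 5] → best response B (payoff 5)
  P2 vs A: payoffs [5, 2] → best response X (payoff 5)
  P2 vs B: payoffs [0, 4] → best response Y (payoff 4)
Mutual best responses: (A,X), (B,Y) → Nash equilibria.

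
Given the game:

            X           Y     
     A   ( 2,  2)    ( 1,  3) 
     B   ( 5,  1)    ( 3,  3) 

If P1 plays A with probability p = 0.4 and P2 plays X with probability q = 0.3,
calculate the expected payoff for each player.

E[P1] = 2.68, E[P2] = 2.52

Work:
E[P1] = p·q·π₁(A,X) + p·(1-q)·π₁(A,Y) + (1-p)·q·π₁(B,X) + (1-p)·(1-q)·π₁(B,Y)
= 0.4·0.3·2 + 0.4·0.7·1 + 0.6·0.3·5 + 0.6·0.7·3
= 2.68

E[P2] = 2.52 (similar calculation)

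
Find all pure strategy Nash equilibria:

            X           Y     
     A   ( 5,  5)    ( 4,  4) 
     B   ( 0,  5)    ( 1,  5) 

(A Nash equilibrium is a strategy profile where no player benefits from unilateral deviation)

Nash equilibrium: (A, X)

Work:
Best responses:
  P1 vs X: payoffs [5, 0] → best response A (payoff 5)
  P1 vs Y: payoffs [4, 1] → best response A (payoff 4)
  P2 vs A: payoffs [5, 4] → best response X (payoff 5)
  P2 vs B: payoffs [5, 5] → best response X/Y (payoff 5)
Mutual best responses: (A,X) → Nash equilibria.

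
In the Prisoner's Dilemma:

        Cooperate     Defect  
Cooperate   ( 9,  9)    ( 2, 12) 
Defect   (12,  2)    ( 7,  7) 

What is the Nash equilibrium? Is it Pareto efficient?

(Defect, Defect) is NE; not Pareto efficient

Work:
Defect dominates Cooperate for both players:
If P2 cooperates: Defect (12) > Cooperate (9)
If P2 defects: Defect (7) > Cooperate (2)
NE: (Defect, Defect) with payoff (7, 7)
But (Cooperate, Cooperate) = (9, 9) Pareto dominates (7, 7)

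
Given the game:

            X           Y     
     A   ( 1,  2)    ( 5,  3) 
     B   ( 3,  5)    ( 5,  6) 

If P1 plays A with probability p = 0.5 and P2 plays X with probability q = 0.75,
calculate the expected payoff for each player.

E[P1] = 2.75, E[P2] = 3.75

Work:
E[P1] = p·q·π₁(A,X) + p·(1-q)·π₁(A,Y) + (1-p)·q·π₁(B,X) + (1-p)·(1-q)·π₁(B,Y)
= 0.5·0.75·1 + 0.5·0.25·5 + 0.5·0.75·3 + 0.5·0.25·5
= 2.75

E[P2] = 3.75 (similar calculation)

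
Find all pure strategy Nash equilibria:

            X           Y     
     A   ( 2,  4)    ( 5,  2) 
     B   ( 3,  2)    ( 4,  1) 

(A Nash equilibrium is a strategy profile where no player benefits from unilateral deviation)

Nash equilibrium: (B, X)

Work:
Best responses:
  P1 vs X: payoffs [2, 3] → best response B (payoff 3)
  P1 vs Y: payoffs [5, 4] → best response A (payoff 5)
  P2 vs A: payoffs [4, 2] → best response X (payoff 4)
  P2 vs B: payoffs [2, 1] → best response X (payoff 2)
Mutual best responses: (B,X) → Nash equilibria.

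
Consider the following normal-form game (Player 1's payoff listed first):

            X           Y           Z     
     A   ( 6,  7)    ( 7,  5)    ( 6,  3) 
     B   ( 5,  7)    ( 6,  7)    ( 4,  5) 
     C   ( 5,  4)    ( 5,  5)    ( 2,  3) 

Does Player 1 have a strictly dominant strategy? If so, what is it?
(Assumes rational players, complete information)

Yes, Player 1's strictly dominant strategy is A

Work:
A strategy strictly dominates another if it gives a strictly higher payoff against every opponent action. Compare each pair of P1's strategies column-by-column:
  A vs B: [6 vs 5, 7 vs 6, 6 vs 4] → A strictly dominates B
  A vs C: [6 vs 5, 7 vs 5, 6 vs 2] → A strictly dominates C
  B vs A: [5 vs 6, 6 vs 7, 4 vs 6] → B does not strictly dominate A (column X: 5 ≤ 6)
  B vs C: [5 vs 5, 6 vs 5, 4 vs 2] → B does not strictly dominate C (column X: 5 ≤ 5)
  C vs A: [5 vs 6, 5 vs 7, 2 vs 6] → C does not strictly dominate A (column X: 5 ≤ 6)
  C vs B: [5 vs 5, 5 vs 6, 2 vs 4] → C does not strictly dominate B (column X: 5 ≤ 5)
A strictly dominates every other strategy → strictly dominant.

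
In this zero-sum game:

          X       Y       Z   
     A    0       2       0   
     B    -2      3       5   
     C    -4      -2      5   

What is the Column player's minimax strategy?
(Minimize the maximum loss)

Column should play X, value = 0

Work:
Column player minimizes Row's maximum payoff:
Column X: max payoff to Row = 0
Column Y: max payoff to Row = 3
Column Z: max payoff to Row = 5
Minimum is 0, achieved by column X.
Minimax strategy: X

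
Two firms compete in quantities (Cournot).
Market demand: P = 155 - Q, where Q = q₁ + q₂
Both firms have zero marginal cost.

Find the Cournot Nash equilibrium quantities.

q₁* = q₂* = 51.67; P* = 51.67

Work:
Profit: π_i = P·q_i = (a - q_i - q_j)·q_i
FOC: ∂π_i/∂q_i = a - 2q_i - q_j = 0
Reaction function: q_i = (155 - q_j)/2
Symmetry: q* = 155/3 = 51.67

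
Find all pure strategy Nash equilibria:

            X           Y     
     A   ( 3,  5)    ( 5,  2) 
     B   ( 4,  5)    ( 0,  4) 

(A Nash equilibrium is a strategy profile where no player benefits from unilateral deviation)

Nash equilibrium: (B, X)

Work:
Best responses:
  P1 vs X: payoffs [3, 4] → best response B (payoff 4)
  P1 vs Y: payoffs [5, 0] → best response A (payoff 5)
  P2 vs A: payoffs [5, 2] → best response X (payoff 5)
  P2 vs B: payoffs [5, 4] → best response X (payoff 5)
Mutual best responses: (B,X) → Nash equilibria.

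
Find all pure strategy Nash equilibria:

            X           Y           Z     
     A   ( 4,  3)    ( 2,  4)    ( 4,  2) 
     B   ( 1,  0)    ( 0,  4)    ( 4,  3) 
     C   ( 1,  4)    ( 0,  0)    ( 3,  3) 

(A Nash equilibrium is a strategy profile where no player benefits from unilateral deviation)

Nash equilibrium: (A, Y)

Work:
Best responses:
  P1 vs X: payoffs [4, 1, 1] → best response A (payoff 4)
  P1 vs Y: payoffs [2, 0, 0] → best response A (payoff 2)
  P1 vs Z: payoffs [4, 4, 3] → best response A/B (payoff 4)
  P2 vs A: payoffs [3, 4, 2] → best response Y (payoff 4)
  P2 vs B: payoffs [0, 4, 3] → best response Y (payoff 4)
  P2 vs C: payoffs [4, 0, 3] → best response X (payoff 4)
Mutual best responses: (A,Y) → Nash equilibria.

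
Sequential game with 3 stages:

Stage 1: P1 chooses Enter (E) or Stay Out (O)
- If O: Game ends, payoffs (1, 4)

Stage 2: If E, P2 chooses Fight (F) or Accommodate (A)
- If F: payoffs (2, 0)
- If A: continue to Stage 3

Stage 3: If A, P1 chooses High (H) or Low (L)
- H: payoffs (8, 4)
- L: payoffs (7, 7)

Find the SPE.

SPE: (E, A, H); Outcome (8, 4)

Work:
Stage 3: P1 chooses H (8 vs 7)
Stage 2: P2: F->0, A->4 (anticipating H). Choose A
Stage 1: P1: O->1, E->8 (anticipating A, H). Choose E
SPE path: E -> A -> H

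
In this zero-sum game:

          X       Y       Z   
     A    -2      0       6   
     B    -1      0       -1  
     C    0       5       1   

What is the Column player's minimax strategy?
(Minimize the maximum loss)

Column should play X, value = 0

Work:
Column player minimizes Row's maximum payoff:
Column X: max payoff to Row = 0
Column Y: max payoff to Row = 5
Column Z: max payoff to Row = 6
Minimum is 0, achieved by column X.
Minimax strategy: X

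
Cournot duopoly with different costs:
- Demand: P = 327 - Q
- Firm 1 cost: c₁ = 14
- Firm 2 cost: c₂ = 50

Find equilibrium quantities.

q₁* = 116.33, q₂* = 80.33

Work:
Reaction: q₁ = (327 - 14 - q₂)/2
Reaction: q₂ = (327 - 50 - q₁)/2
Solve simultaneously:
q₁* = (327 - 2×14 + 50)/3 = 116.33
q₂* = (327 - 2×50 + 14)/3 = 80.33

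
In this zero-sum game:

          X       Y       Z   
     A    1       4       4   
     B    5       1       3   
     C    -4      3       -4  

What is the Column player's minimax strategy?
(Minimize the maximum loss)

Column should play Y or Z (all achieve the minimum), value = 4

Work:
Column player minimizes Row's maximum payoff:
Column X: max payoff to Row = 5
Column Y: max payoff to Row = 4
Column Z: max payoff to Row = 4
Minimum is 4, achieved by columns Y, Z (tied).
Each of Y or Z is a minimax strategy.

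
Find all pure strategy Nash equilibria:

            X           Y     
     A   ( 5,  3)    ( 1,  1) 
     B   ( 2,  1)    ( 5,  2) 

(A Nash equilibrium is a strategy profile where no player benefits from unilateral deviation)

Nash equilibrium: (A, X), (B, Y)

Work:
Best responses:
  P1 vs X: payoffs [5, 2] → best response A (payoff 5)
  P1 vs Y: payoffs [1, 5] → best response B (payoff 5)
  P2 vs A: payoffs [3, 1] → best response X (payoff 3)
  P2 vs B: payoffs [1, 2] → best response Y (payoff 2)
Mutual best responses: (A,X), (B,Y) → Nash equilibria.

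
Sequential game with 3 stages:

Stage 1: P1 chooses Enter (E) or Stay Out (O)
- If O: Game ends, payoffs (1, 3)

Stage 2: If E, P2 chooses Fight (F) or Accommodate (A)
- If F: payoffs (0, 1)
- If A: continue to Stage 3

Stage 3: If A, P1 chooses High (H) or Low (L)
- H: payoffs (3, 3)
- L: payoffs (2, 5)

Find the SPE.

SPE: (E, A, H); Outcome (3, 3)

Work:
Stage 3: P1 chooses H (3 vs 2)
Stage 2: P2: F->1, A->3 (anticipating H). Choose A
Stage 1: P1: O->1, E->3 (anticipating A, H). Choose E
SPE path: E -> A -> H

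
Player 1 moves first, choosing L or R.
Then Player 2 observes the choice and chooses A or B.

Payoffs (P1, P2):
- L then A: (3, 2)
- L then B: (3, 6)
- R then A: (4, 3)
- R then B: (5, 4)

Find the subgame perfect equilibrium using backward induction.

P1 plays R, P2 plays B after L and B after R; Payoff (5, 4)

Work:
Backward induction:
After L: P2 chooses B → P1 gets 3
After R: P2 chooses B → P1 gets 5
P1 chooses R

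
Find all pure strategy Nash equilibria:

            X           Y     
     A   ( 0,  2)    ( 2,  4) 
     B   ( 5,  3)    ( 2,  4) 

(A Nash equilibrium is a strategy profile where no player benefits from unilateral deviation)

Nash equilibrium: (A, Y), (B, Y)

Work:
Best responses:
  P1 vs X: payoffs [0, 5] → best response B (payoff 5)
  P1 vs Y: payoffs [2, 2] → best response A/B (payoff 2)
  P2 vs A: payoffs [2, 4] → best response Y (payoff 4)
  P2 vs B: payoffs [3, 4] → best response Y (payoff 4)
Mutual best responses: (A,Y), (B,Y) → Nash equilibria.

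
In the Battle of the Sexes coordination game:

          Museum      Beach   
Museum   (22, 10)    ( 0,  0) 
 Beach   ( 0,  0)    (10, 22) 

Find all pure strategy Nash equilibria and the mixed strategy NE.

Pure NE: (Museum, Museum) and (Beach, Beach); Mixed NE: p = 0.6875, q = 0.3125

Work:
Check pure NE:
(Museum, Museum): (22, 10) - no unilateral deviation beneficial
(Beach, Beach): (10, 22) - no unilateral deviation beneficial
Mixed NE: P1 plays Museum with p = 0.6875, P2 plays Museum with q = 0.3125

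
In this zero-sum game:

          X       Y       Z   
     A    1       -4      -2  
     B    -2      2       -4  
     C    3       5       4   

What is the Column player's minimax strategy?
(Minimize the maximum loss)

Column should play X, value = 3

Work:
Column player minimizes Row's maximum payoff:
Column X: max payoff to Row = 3
Column Y: max payoff to Row = 5
Column Z: max payoff to Row = 4
Minimum is 3, achieved by column X.
Minimax strategy: X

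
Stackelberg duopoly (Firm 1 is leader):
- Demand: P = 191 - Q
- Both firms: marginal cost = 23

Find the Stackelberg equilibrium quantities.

q₁* (leader) = 84.0, q₂* (follower) = 42.0

Work:
Follower's reaction: q₂ = (a - c - q₁)/2
Leader substitutes: π₁ = q₁·(a - q₁ - (a-c-q₁)/2 - c)
FOC: q₁* = (191 - 23)/2 = 84.00
Then: q₂* = (191 - 23 - 84.0)/2 = 42.00
Leader has first-mover advantage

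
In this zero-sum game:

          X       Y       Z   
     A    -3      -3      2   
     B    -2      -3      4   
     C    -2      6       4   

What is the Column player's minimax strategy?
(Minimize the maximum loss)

Column should play X, value = -2

Work:
Column player minimizes Row's maximum payoff:
Column X: max payoff to Row = -2
Column Y: max payoff to Row = 6
Column Z: max payoff to Row = 4
Minimum is -2, achieved by column X.
Minimax strategy: X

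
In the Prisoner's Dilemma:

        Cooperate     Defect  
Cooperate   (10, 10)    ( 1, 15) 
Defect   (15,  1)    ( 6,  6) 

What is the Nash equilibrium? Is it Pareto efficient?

(Defect, Defect) is NE; not Pareto efficient

Work:
Defect dominates Cooperate for both players:
If P2 cooperates: Defect (15) > Cooperate (10)
If P2 defects: Defect (6) > Cooperate (1)
NE: (Defect, Defect) with payoff (6, 6)
But (Cooperate, Cooperate) = (10, 10) Pareto dominates (6, 6)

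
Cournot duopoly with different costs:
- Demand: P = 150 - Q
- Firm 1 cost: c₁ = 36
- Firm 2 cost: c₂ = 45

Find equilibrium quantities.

q₁* = 41.0, q₂* = 32.0

Work:
Reaction: q₁ = (150 - 36 - q₂)/2
Reaction: q₂ = (150 - 45 - q₁)/2
Solve simultaneously:
q₁* = (150 - 2×36 + 45)/3 = 41.0
q₂* = (150 - 2×45 + 36)/3 = 32.0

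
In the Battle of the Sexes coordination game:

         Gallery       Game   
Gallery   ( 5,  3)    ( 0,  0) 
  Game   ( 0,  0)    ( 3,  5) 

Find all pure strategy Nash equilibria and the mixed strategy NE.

Pure NE: (Gallery, Gallery) and (Game, Game); Mixed NE: p = 0.625, q = 0.375

Work:
Check pure NE:
(Gallery, Gallery): (5, 3) - no unilateral deviation beneficial
(Game, Game): (3, 5) - no unilateral deviation beneficial
Mixed NE: P1 plays Gallery with p = 0.625, P2 plays Gallery with q = 0.375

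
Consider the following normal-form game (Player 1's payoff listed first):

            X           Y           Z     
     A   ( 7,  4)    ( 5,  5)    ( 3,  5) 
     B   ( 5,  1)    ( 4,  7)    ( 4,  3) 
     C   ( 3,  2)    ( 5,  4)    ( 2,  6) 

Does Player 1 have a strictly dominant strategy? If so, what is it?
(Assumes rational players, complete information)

No strictly dominant strategy exists for Player 1

Work:
A strategy strictly dominates another if it gives a strictly higher payoff against every opponent action. Compare each pair of P1's strategies column-by-column:
  A vs B: [7 vs 5, 5 vs 4, 3 vs 4] → A does not strictly dominate B (column Z: 3 ≤ 4)
  A vs C: [7 vs 3, 5 vs 5, 3 vs 2] → A does not strictly dominate C (column Y: 5 ≤ 5)
  B vs A: [5 vs 7, 4 vs 5, 4 vs 3] → B does not strictly dominate A (column X: 5 ≤ 7)
  B vs C: [5 vs 3, 4 vs 5, 4 vs 2] → B does not strictly dominate C (column Y: 4 ≤ 5)
  C vs A: [3 vs 7, 5 vs 5, 2 vs 3] → C does not strictly dominate A (column X: 3 ≤ 7)
  C vs B: [3 vs 5, 5 vs 4, 2 vs 4] → C does not strictly dominate B (column X: 3 ≤ 5)
No single strategy strictly dominates all others → no strictly dominant strategy.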